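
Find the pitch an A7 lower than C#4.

Seven letter names down from C: D.
An augmented seventh is 12 semitones; 12 semitones down from C#4 gives Db3.

Db3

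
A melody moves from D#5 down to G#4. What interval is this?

Descending from D#5 to G#4 is the same interval as ascending G#4 to D#5.
G to D spans five letter names (G-A-B-C-D): a fifth.
Counting semitones, G#4→D#5 is 7, which is the perfect fifth.

P5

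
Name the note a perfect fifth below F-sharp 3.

B 2

Five letter names down from F: B.
Moving 7 semitones down from F#3 (the size of a perfect fifth) reaches B2.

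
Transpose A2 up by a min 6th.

F3

Counting six letter names up from A lands on F.
A minor sixth is 8 semitones; 8 semitones up from A2 gives F3.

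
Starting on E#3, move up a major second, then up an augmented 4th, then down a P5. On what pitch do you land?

E##3

Up a major second from E#3: F##3 (2 semitones up).
F##3 up an augmented fourth → B##3 (6 semitones).
A perfect fifth down from B##3 is E##3.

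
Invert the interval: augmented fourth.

The rule of nine gives the new number: 9 − 4 = 5, so a fourth becomes a fifth.
And augmented becomes diminished under inversion, so we get a diminished fifth.

diminished fifth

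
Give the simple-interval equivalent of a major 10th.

major third

Take out an octave (7 from the number): 10 − 7 = 3.
That makes a major tenth a compound major third — an octave plus a major third.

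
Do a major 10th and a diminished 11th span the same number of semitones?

Yes

A major tenth spans 16 semitones, and a diminished eleventh also spans 16 semitones — they're enharmonic.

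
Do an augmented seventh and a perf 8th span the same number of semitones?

An augmented seventh spans 12 semitones, and a perfect octave also spans 12 semitones — they're enharmonic.

Yes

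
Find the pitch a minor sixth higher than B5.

The sixth takes the letter from B up to G.
A minor sixth is 8 semitones; 8 semitones up from B5 gives G6.

G6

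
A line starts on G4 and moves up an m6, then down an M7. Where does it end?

Fb4

G4 up a minor sixth → Eb5 (8 semitones).
Eb5 down a major seventh → Fb4 (11 semitones).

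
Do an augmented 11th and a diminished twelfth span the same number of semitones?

Yes

An augmented eleventh = 18 semitones = a diminished twelfth; enharmonically equal.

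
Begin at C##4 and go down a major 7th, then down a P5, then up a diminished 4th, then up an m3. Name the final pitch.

Eb3

C##4 down a major seventh → D#3 (11 semitones).
A perfect fifth down from D#3 is G#2.
Up a diminished fourth from G#2: C3 (4 semitones up).
A minor third up from C3 is Eb3.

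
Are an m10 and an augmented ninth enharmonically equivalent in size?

Yes

A minor tenth = 15 semitones = an augmented ninth; enharmonically equal.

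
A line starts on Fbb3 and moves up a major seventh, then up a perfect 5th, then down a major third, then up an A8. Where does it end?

A major seventh up from Fbb3 is Ebb4.
Ebb4 up a perfect fifth → Bbb4 (7 semitones).
Bbb4 down a major third → Gbb4 (4 semitones).
Gbb4 up an augmented octave → Gb5 (13 semitones).

Gb5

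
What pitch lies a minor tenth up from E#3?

G#4

The tenth's letter: E up three letter names plus an octave → G.
A minor tenth is 15 semitones; 15 semitones up from E#3 gives G#4.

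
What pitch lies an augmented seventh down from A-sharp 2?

B-flat 1

Counting seven letter names down from A lands on B.
An augmented seventh spans 12 semitones, so from A#2 the target pitch is Bb1.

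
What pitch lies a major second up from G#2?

Two letter names up from G: A.
A major second spans 2 semitones, so from G#2 the target pitch is A#2.

A#2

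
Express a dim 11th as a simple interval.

diminished 4th

Subtracting seven from the interval number removes an octave: 11 − 7 = 4.
That makes a diminished eleventh a compound diminished fourth — an octave plus a diminished fourth.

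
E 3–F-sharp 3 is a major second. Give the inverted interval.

minor seventh

Interval numbers invert to sum to nine: 2 + 7 = 9, so a second inverts to a seventh.
And major becomes minor under inversion, so we get a minor seventh.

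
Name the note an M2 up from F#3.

G#3

Two letter names up from F: G.
A major second spans 2 semitones, so from F#3 the target pitch is G#3.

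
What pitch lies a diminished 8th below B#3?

B##2

The letter stays B (same as the start), shifted an octave down.
A diminished octave spans 11 semitones, so from B#3 the target pitch is B##2.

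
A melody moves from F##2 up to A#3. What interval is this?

minor 10th

F to A spans three letter names (F-G-A), plus an octave: a tenth.
A major tenth would be 16 semitones, but F##2 to A#3 is 15 — one semitone narrower, making it a minor tenth.
(Equivalently, a compound minor third: a minor third plus an octave.)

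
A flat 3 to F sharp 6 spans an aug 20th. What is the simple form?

Take out 2 octaves (14 from the number): 20 − 14 = 6.
So an augmented twentieth is 2 octaves plus an augmented sixth. The quality is unchanged.

augmented sixth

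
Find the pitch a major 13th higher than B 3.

G sharp 5

Counting six letter names plus an octave up from B lands on G.
Moving 21 semitones up from B3 (the size of a major thirteenth) reaches G#5.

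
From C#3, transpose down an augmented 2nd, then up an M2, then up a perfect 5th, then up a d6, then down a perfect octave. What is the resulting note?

An augmented second down from C#3 is Bb2.
Bb2 up a major second → C3 (2 semitones).
C3 up a perfect fifth → G3 (7 semitones).
A diminished sixth up from G3 is Ebb4.
A perfect octave down from Ebb4 is Ebb3.

Ebb3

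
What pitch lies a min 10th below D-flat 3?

B-flat 1

The tenth's letter: D down three letter names plus an octave → B.
A minor tenth spans 15 semitones, so from Db3 the target pitch is Bb1.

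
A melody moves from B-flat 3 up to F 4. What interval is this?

B to F spans five letter names (B-C-D-E-F): a fifth.
Counting semitones, Bb3→F4 is 7, which is the perfect fifth.

perfect 5th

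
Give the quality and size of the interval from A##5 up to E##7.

A to E spans five letter names (A-B-C-D-E), plus an octave — that makes it a twelfth of some quality.
Counting semitones, A##5→E##7 is 19, which is the perfect twelfth.
(Equivalently, a compound perfect fifth: a perfect fifth plus an octave.)

perfect twelfth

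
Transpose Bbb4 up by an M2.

Cb5

Two letter names up from B: C.
A major second is 2 semitones; 2 semitones up from Bbb4 gives Cb5.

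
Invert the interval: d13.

A3

First reduce the compound diminished thirteenth to its simple form, a diminished sixth.
Interval numbers invert to sum to nine: 6 + 3 = 9, so a sixth inverts to a third.
The quality also flips — diminished becomes augmented — giving an augmented third.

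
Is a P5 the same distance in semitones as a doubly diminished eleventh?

No

A perfect fifth is 7 semitones but a doubly diminished eleventh is 15 semitones — different sizes.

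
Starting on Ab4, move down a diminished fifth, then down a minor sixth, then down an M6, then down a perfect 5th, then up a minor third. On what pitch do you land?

F2

Ab4 down a diminished fifth → D4 (6 semitones).
A minor sixth down from D4 is F#3.
A major sixth down from F#3 is A2.
A perfect fifth down from A2 is D2.
D2 up a minor third → F2 (3 semitones).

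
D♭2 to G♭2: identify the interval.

perfect fourth

D to G spans four letter names (D-E-F-G): a fourth.
Db2 to Gb2 is 5 semitones, matching the perfect fourth exactly, so the quality is perfect.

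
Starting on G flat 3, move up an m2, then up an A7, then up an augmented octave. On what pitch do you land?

A minor second up from Gb3 is Abb3.
Abb3 up an augmented seventh → G4 (12 semitones).
Up an augmented octave from G4: G#5 (13 semitones up).

G sharp 5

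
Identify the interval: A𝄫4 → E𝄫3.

Descending from Abb4 to Ebb3 is the same interval as ascending Ebb3 to Abb4.
E to A spans four letter names (E-F-G-A), plus an octave — that makes it an eleventh of some quality.
Ebb3 to Abb4 is 17 semitones, matching the perfect eleventh exactly, so the quality is perfect.
(Equivalently, a compound perfect fourth: a perfect fourth plus an octave.)

perfect eleventh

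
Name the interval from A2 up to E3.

perfect fifth

A to E spans five letter names (A-B-C-D-E): a fifth.
The perfect fifth spans 7 semitones, and A2 to E3 is exactly 7 semitones — so this is a perfect fifth.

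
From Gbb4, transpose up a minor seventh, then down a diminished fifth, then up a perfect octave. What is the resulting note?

Bbb5

A minor seventh up from Gbb4 is Fbb5.
Fbb5 down a diminished fifth → Bbb4 (6 semitones).
A perfect octave up from Bbb4 is Bbb5.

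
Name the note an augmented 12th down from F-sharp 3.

The twelfth's letter: F down five letter names plus an octave → B.
Moving 20 semitones down from F#3 (the size of an augmented twelfth) reaches Bb1.

B-flat 1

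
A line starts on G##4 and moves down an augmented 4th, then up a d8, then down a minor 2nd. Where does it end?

An augmented fourth down from G##4 is D#4.
A diminished octave up from D#4 is D5.
D5 down a minor second → C#5 (1 semitone).

C#5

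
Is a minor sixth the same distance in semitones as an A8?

A minor sixth spans 8 semitones; an augmented octave spans 13 semitones. They differ by 5.

No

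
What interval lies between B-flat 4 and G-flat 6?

minor thirteenth

B to G spans six letter names (B-C-D-E-F-G), plus an octave: a thirteenth.
Bb4 to Gb6 is 20 semitones, a half step short of the major thirteenth (21), so this is minor.
(Equivalently, a compound minor sixth: a minor sixth plus an octave.)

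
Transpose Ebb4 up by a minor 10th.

Gbb5

Three letters up from E (plus an octave) reaches G.
A minor tenth spans 15 semitones, so from Ebb4 the target pitch is Gbb5.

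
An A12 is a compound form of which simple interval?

augmented fifth

Take out an octave (7 from the number): 12 − 7 = 5.
That makes an augmented twelfth a compound augmented fifth — an octave plus an augmented fifth.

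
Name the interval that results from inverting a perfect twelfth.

perfect fourth

First reduce the compound perfect twelfth to its simple form, a perfect fifth.
Inverted interval numbers add to nine, so a fifth pairs with a fourth (5 + 4 = 9).
And perfect stays perfect under inversion, so we get a perfect fourth.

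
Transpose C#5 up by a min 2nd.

The second takes the letter from C up to D.
A minor second is 1 semitone; 1 semitone up from C#5 gives D5.

D5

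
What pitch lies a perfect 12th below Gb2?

Cb1

Five letters down from G (plus an octave) reaches C.
A perfect twelfth is 19 semitones; 19 semitones down from Gb2 gives Cb1.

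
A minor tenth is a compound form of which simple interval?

Take out an octave (7 from the number): 10 − 7 = 3.
So a minor tenth is an octave plus a minor third. The quality is unchanged.

minor 3rd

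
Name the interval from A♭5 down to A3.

diminished fifteenth

Descending from Ab5 to A3 is the same interval as ascending A3 to Ab5.
A to A is the same letter name, plus 2 octaves, so the interval is some kind of fifteenth.
A3 to Ab5 spans 23 semitones — one semitone narrower than the perfect fifteenth (24) — giving a diminished fifteenth.
(Equivalently, a compound diminished octave: a diminished octave plus an octave.)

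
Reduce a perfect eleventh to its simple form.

Each octave removed subtracts seven from the number: 11 − 7 = 4.
Quality carries through unchanged, so the simple form is a perfect fourth.

P4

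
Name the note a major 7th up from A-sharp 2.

G-double-sharp 3

Counting seven letter names up from A lands on G.
A major seventh is 11 semitones; 11 semitones up from A#2 gives G##3.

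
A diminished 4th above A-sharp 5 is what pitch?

The fourth takes the letter from A up to D.
A diminished fourth is 4 semitones; 4 semitones up from A#5 gives D6.

D 6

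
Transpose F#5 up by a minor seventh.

E6

The seventh takes the letter from F up to E.
Moving 10 semitones up from F#5 (the size of a minor seventh) reaches E6.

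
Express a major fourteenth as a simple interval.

Subtracting seven from the interval number removes an octave: 14 − 7 = 7.
That makes a major fourteenth a compound major seventh — an octave plus a major seventh.

M7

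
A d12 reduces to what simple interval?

Take out an octave (7 from the number): 12 − 7 = 5.
Quality carries through unchanged, so the simple form is a diminished fifth.

diminished 5th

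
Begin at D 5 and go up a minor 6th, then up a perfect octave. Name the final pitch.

B flat 6

D5 up a minor sixth → Bb5 (8 semitones).
Bb5 up a perfect octave → Bb6 (12 semitones).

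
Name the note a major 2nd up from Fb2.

Two letter names up from F: G.
A major second spans 2 semitones, so from Fb2 the target pitch is Gb2.

Gb2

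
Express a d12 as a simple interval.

Subtracting seven from the interval number removes an octave: 12 − 7 = 5.
So a diminished twelfth is an octave plus a diminished fifth. The quality is unchanged.

diminished fifth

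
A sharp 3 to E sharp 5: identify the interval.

perfect twelfth

A to E spans five letter names (A-B-C-D-E), plus an octave, so the interval is some kind of twelfth.
Counting semitones, A#3→E#5 is 19, which is the perfect twelfth.
(Equivalently, a compound perfect fifth: a perfect fifth plus an octave.)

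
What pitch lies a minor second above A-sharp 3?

B 3

The second takes the letter from A up to B.
A minor second is 1 semitone; 1 semitone up from A#3 gives B3.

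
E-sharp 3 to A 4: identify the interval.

d11

E to A spans four letter names (E-F-G-A), plus an octave — that makes it an eleventh of some quality.
A perfect eleventh would be 17 semitones; E#3 to A4 is 16, one semitone narrower, so the interval is diminished.
(Equivalently, a compound diminished fourth: a diminished fourth plus an octave.)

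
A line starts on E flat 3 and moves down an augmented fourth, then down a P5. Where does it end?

E double-flat 2

An augmented fourth down from Eb3 is Bbb2.
Down a perfect fifth from Bbb2: Ebb2 (7 semitones down).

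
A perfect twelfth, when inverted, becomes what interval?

First reduce the compound perfect twelfth to its simple form, a perfect fifth.
Interval numbers invert to sum to nine: 5 + 4 = 9, so a fifth inverts to a fourth.
And perfect stays perfect under inversion, so we get a perfect fourth.

perfect 4th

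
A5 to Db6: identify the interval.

A to D spans four letter names (A-B-C-D) — that makes it a fourth of some quality.
A5 to Db6 spans 4 semitones — one semitone narrower than the perfect fourth (5) — giving a diminished fourth.

diminished fourth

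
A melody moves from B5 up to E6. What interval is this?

B to E spans four letter names (B-C-D-E), so the interval is some kind of fourth.
B5 to E6 is 5 semitones, matching the perfect fourth exactly, so the quality is perfect.

perfect 4th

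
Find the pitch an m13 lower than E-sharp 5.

Counting six letter names plus an octave down from E lands on G.
A minor thirteenth is 20 semitones; 20 semitones down from E#5 gives G##3.

G-double-sharp 3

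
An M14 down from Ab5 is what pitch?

Bbb3

Counting seven letter names plus an octave down from A lands on B.
A major fourteenth spans 23 semitones, so from Ab5 the target pitch is Bbb3.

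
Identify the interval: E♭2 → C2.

Descending from Eb2 to C2 is the same interval as ascending C2 to Eb2.
C to E spans three letter names (C-D-E) — that makes it a third of some quality.
A major third would be 4 semitones, but C2 to Eb2 is 3 — one semitone narrower, making it a minor third.

minor third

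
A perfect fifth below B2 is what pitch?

The fifth takes the letter from B down to E.
A perfect fifth is 7 semitones; 7 semitones down from B2 gives E2.

E2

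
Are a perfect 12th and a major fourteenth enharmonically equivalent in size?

A perfect twelfth is 19 semitones but a major fourteenth is 23 semitones — different sizes.

No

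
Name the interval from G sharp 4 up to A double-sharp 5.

G to A spans two letter names (G-A), plus an octave: a ninth.
A major ninth would be 14 semitones; G#4 to A##5 is 15, one semitone wider, so the interval is augmented.
(Equivalently, a compound augmented second: an augmented second plus an octave.)

augmented 9th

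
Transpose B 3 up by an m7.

Seven letter names up from B: A.
A minor seventh spans 10 semitones, so from B3 the target pitch is A4.

A 4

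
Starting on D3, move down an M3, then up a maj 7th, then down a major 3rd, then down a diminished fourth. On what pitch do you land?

C#3

D3 down a major third → Bb2 (4 semitones).
Bb2 up a major seventh → A3 (11 semitones).
Down a major third from A3: F3 (4 semitones down).
Down a diminished fourth from F3: C#3 (4 semitones down).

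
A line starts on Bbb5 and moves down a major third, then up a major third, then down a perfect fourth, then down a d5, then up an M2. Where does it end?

Bbb5 down a major third → Gbb5 (4 semitones).
A major third up from Gbb5 is Bbb5.
Down a perfect fourth from Bbb5: Fb5 (5 semitones down).
A diminished fifth down from Fb5 is Bb4.
Up a major second from Bb4: C5 (2 semitones up).

C5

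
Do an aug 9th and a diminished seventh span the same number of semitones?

An augmented ninth is 15 semitones but a diminished seventh is 9 semitones — different sizes.

No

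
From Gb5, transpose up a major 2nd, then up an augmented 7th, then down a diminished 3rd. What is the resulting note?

E##6

A major second up from Gb5 is Ab5.
An augmented seventh up from Ab5 is G#6.
G#6 down a diminished third → E##6 (2 semitones).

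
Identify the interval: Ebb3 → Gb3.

major third

E to G spans three letter names (E-F-G): a third.
Counting semitones, Ebb3→Gb3 is 4, which is the major third.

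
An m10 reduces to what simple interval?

Take out an octave (7 from the number): 10 − 7 = 3.
So a minor tenth is an octave plus a minor third. The quality is unchanged.

m3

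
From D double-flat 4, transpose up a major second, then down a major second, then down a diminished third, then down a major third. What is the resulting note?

G flat 3

Dbb4 up a major second → Ebb4 (2 semitones).
Down a major second from Ebb4: Dbb4 (2 semitones down).
Dbb4 down a diminished third → Bb3 (2 semitones).
A major third down from Bb3 is Gb3.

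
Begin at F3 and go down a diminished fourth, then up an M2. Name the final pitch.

D#3

Down a diminished fourth from F3: C#3 (4 semitones down).
A major second up from C#3 is D#3.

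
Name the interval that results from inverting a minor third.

Inverted interval numbers add to nine, so a third pairs with a sixth (3 + 6 = 9).
Quality inverts too: minor becomes major. That makes the inversion a major sixth.

major 6th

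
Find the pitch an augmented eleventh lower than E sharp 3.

Counting four letter names plus an octave down from E lands on B.
An augmented eleventh is 18 semitones; 18 semitones down from E#3 gives B1.

B 1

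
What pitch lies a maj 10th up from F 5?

Three letters up from F (plus an octave) reaches A.
A major tenth is 16 semitones; 16 semitones up from F5 gives A6.

A 6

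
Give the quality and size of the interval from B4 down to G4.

major third

Descending from B4 to G4 is the same interval as ascending G4 to B4.
G to B spans three letter names (G-A-B): a third.
The major third spans 4 semitones, and G4 to B4 is exactly 4 semitones — so this is a major third.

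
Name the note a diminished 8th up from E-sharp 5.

For an octave the letter name doesn't change: still E, an octave up.
Moving 11 semitones up from E#5 (the size of a diminished octave) reaches E6.

E 6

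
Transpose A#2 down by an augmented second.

Counting two letter names down from A lands on G.
An augmented second is 3 semitones; 3 semitones down from A#2 gives G2.

G2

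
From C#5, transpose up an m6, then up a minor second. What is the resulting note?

C#5 up a minor sixth → A5 (8 semitones).
A5 up a minor second → Bb5 (1 semitone).

Bb5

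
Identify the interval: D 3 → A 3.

D to A spans five letter names (D-E-F-G-A): a fifth.
The perfect fifth spans 7 semitones, and D3 to A3 is exactly 7 semitones — so this is a perfect fifth.

perfect fifth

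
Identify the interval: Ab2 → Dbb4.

A to D spans four letter names (A-B-C-D), plus an octave: an eleventh.
The perfect eleventh is 17 semitones; here we have 16, one semitone narrower: diminished.
(Equivalently, a compound diminished fourth: a diminished fourth plus an octave.)

diminished eleventh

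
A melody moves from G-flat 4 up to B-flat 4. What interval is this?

M3

G to B spans three letter names (G-A-B) — that makes it a third of some quality.
Counting semitones, Gb4→Bb4 is 4, which is the major third.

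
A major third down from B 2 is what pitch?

Three letter names down from B: G.
Moving 4 semitones down from B2 (the size of a major third) reaches G2.

G 2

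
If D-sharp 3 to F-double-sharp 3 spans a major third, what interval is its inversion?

Inverted interval numbers add to nine, so a third pairs with a sixth (3 + 6 = 9).
Quality inverts too: major becomes minor. That makes the inversion a minor sixth.

m6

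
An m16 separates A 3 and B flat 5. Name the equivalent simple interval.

m2

Take out 2 octaves (14 from the number): 16 − 14 = 2.
Quality carries through unchanged, so the simple form is a minor second.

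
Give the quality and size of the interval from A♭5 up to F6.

major sixth

A to F spans six letter names (A-B-C-D-E-F): a sixth.
Counting semitones, Ab5→F6 is 9, which is the major sixth.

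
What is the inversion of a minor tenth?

First reduce the compound minor tenth to its simple form, a minor third.
Interval numbers invert to sum to nine: 3 + 6 = 9, so a third inverts to a sixth.
The quality also flips — minor becomes major — giving a major sixth.

major sixth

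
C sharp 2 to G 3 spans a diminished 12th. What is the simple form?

diminished 5th

Subtracting seven from the interval number removes an octave: 12 − 7 = 5.
Quality carries through unchanged, so the simple form is a diminished fifth.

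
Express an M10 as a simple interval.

major 3rd

Take out an octave (7 from the number): 10 − 7 = 3.
That makes a major tenth a compound major third — an octave plus a major third.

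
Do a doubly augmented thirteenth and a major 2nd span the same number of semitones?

No

A doubly augmented thirteenth is 23 semitones but a major second is 2 semitones — different sizes.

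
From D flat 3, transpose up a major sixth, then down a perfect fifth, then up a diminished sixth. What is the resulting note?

C double-flat 4

A major sixth up from Db3 is Bb3.
Down a perfect fifth from Bb3: Eb3 (7 semitones down).
A diminished sixth up from Eb3 is Cbb4.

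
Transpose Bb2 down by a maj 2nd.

The second takes the letter from B down to A.
A major second is 2 semitones; 2 semitones down from Bb2 gives Ab2.

Ab2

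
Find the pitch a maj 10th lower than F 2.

D-flat 1

Three letters down from F (plus an octave) reaches D.
A major tenth is 16 semitones; 16 semitones down from F2 gives Db1.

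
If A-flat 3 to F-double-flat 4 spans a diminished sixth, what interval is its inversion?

augmented 3rd

Inverted interval numbers add to nine, so a sixth pairs with a third (6 + 3 = 9).
And diminished becomes augmented under inversion, so we get an augmented third.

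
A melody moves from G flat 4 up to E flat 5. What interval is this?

major 6th

G to E spans six letter names (G-A-B-C-D-E): a sixth.
The major sixth spans 9 semitones, and Gb4 to Eb5 is exactly 9 semitones — so this is a major sixth.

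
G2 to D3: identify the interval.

perfect 5th

G to D spans five letter names (G-A-B-C-D) — that makes it a fifth of some quality.
G2 to D3 is 7 semitones, matching the perfect fifth exactly, so the quality is perfect.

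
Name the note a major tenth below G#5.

E4

Three letters down from G (plus an octave) reaches E.
A major tenth spans 16 semitones, so from G#5 the target pitch is E4.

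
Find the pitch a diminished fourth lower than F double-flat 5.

C flat 5

The fourth takes the letter from F down to C.
A diminished fourth spans 4 semitones, so from Fbb5 the target pitch is Cb5.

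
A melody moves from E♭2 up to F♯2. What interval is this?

E to F spans two letter names (E-F): a second.
A major second would be 2 semitones; Eb2 to F#2 is 3, one semitone wider, so the interval is augmented.

A2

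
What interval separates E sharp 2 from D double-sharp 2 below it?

Descending from E#2 to D##2 is the same interval as ascending D##2 to E#2.
D to E spans two letter names (D-E), so the interval is some kind of second.
At 1 semitone, D##2→E#2 falls one short of a major second: minor.

minor second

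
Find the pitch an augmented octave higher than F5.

For an octave the letter name doesn't change: still F, an octave up.
Moving 13 semitones up from F5 (the size of an augmented octave) reaches F#6.

F#6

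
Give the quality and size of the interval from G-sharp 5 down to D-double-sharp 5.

Descending from G#5 to D##5 is the same interval as ascending D##5 to G#5.
D to G spans four letter names (D-E-F-G) — that makes it a fourth of some quality.
D##5 to G#5 spans 4 semitones — one semitone narrower than the perfect fourth (5) — giving a diminished fourth.

diminished 4th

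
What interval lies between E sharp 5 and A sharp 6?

E to A spans four letter names (E-F-G-A), plus an octave, so the interval is some kind of eleventh.
E#5 to A#6 is 17 semitones, matching the perfect eleventh exactly, so the quality is perfect.
(Equivalently, a compound perfect fourth: a perfect fourth plus an octave.)

perfect eleventh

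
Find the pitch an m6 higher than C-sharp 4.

The sixth takes the letter from C up to A.
A minor sixth spans 8 semitones, so from C#4 the target pitch is A4.

A 4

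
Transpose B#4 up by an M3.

The third takes the letter from B up to D.
A major third spans 4 semitones, so from B#4 the target pitch is D##5.

D##5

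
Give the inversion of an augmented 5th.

diminished 4th

Interval numbers invert to sum to nine: 5 + 4 = 9, so a fifth inverts to a fourth.
Quality inverts too: augmented becomes diminished. That makes the inversion a diminished fourth.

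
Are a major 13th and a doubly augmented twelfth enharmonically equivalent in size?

A major thirteenth spans 21 semitones, and a doubly augmented twelfth also spans 21 semitones — they're enharmonic.

Yes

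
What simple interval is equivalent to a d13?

diminished sixth

Take out an octave (7 from the number): 13 − 7 = 6.
Quality carries through unchanged, so the simple form is a diminished sixth.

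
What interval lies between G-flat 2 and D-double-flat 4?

G to D spans five letter names (G-A-B-C-D), plus an octave, so the interval is some kind of twelfth.
A perfect twelfth would be 19 semitones; Gb2 to Dbb4 is 18, one semitone narrower, so the interval is diminished.
(Equivalently, a compound diminished fifth: a diminished fifth plus an octave.)

diminished twelfth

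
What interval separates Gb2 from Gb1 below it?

P8

Descending from Gb2 to Gb1 is the same interval as ascending Gb1 to Gb2.
G to G is the same letter name, plus an octave, so the interval is some kind of octave.
The perfect octave spans 12 semitones, and Gb1 to Gb2 is exactly 12 semitones — so this is a perfect octave.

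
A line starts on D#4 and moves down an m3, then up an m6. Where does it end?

Down a minor third from D#4: B#3 (3 semitones down).
Up a minor sixth from B#3: G#4 (8 semitones up).

G#4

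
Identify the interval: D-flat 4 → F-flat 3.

Descending from Db4 to Fb3 is the same interval as ascending Fb3 to Db4.
F to D spans six letter names (F-G-A-B-C-D): a sixth.
Fb3 to Db4 is 9 semitones, matching the major sixth exactly, so the quality is major.

major sixth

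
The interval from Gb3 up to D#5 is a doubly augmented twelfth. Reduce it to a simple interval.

doubly augmented fifth

Each octave removed subtracts seven from the number: 12 − 7 = 5.
Quality carries through unchanged, so the simple form is a doubly augmented fifth.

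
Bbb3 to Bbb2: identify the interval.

Descending from Bbb3 to Bbb2 is the same interval as ascending Bbb2 to Bbb3.
B to B is the same letter name, plus an octave: an octave.
Counting semitones, Bbb2→Bbb3 is 12, which is the perfect octave.

P8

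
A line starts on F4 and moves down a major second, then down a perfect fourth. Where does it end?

F4 down a major second → Eb4 (2 semitones).
Down a perfect fourth from Eb4: Bb3 (5 semitones down).

Bb3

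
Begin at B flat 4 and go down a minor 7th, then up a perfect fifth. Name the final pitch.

Bb4 down a minor seventh → C4 (10 semitones).
C4 up a perfect fifth → G4 (7 semitones).

G 4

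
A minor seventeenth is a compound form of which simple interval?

Each octave removed subtracts seven from the number: 17 − 14 = 3.
Quality carries through unchanged, so the simple form is a minor third.

m3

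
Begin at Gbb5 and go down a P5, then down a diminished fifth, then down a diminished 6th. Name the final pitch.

A perfect fifth down from Gbb5 is Cbb5.
Down a diminished fifth from Cbb5: Fb4 (6 semitones down).
Fb4 down a diminished sixth → A3 (7 semitones).

A3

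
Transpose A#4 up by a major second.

B#4

Counting two letter names up from A lands on B.
A major second is 2 semitones; 2 semitones up from A#4 gives B#4.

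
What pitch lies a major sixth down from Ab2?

Cb2

Six letter names down from A: C.
A major sixth is 9 semitones; 9 semitones down from Ab2 gives Cb2.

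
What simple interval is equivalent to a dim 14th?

diminished seventh

Take out an octave (7 from the number): 14 − 7 = 7.
Quality carries through unchanged, so the simple form is a diminished seventh.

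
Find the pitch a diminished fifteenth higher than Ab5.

Abb7

For a fifteenth the letter name doesn't change: still A, two octaves up.
A diminished fifteenth spans 23 semitones, so from Ab5 the target pitch is Abb7.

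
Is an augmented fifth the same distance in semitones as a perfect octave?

No

An augmented fifth is 8 semitones but a perfect octave is 12 semitones — different sizes.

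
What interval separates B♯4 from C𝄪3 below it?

Descending from B#4 to C##3 is the same interval as ascending C##3 to B#4.
C to B spans seven letter names (C-D-E-F-G-A-B), plus an octave, so the interval is some kind of fourteenth.
At 22 semitones, C##3→B#4 falls one short of a major fourteenth: minor.
(Equivalently, a compound minor seventh: a minor seventh plus an octave.)

minor fourteenth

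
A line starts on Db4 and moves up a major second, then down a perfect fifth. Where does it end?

Ab3

Db4 up a major second → Eb4 (2 semitones).
A perfect fifth down from Eb4 is Ab3.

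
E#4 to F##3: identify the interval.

Descending from E#4 to F##3 is the same interval as ascending F##3 to E#4.
F to E spans seven letter names (F-G-A-B-C-D-E) — that makes it a seventh of some quality.
F##3 to E#4 is 10 semitones, a half step short of the major seventh (11), so this is minor.

minor seventh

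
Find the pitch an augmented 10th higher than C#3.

The tenth's letter: C up three letter names plus an octave → E.
Moving 17 semitones up from C#3 (the size of an augmented tenth) reaches E##4.

E##4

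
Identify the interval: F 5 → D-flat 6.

F to D spans six letter names (F-G-A-B-C-D) — that makes it a sixth of some quality.
F5 to Db6 is 8 semitones, a half step short of the major sixth (9), so this is minor.

minor sixth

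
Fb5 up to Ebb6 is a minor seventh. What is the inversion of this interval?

The rule of nine gives the new number: 9 − 7 = 2, so a seventh becomes a second.
Quality inverts too: minor becomes major. That makes the inversion a major second.

major second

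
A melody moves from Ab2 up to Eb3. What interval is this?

perfect 5th

A to E spans five letter names (A-B-C-D-E), so the interval is some kind of fifth.
Counting semitones, Ab2→Eb3 is 7, which is the perfect fifth.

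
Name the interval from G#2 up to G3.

diminished octave

G to G is the same letter name, plus an octave: an octave.
G#2 to G3 spans 11 semitones — one semitone narrower than the perfect octave (12) — giving a diminished octave.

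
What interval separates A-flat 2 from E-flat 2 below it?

perfect fourth

Descending from Ab2 to Eb2 is the same interval as ascending Eb2 to Ab2.
E to A spans four letter names (E-F-G-A): a fourth.
Counting semitones, Eb2→Ab2 is 5, which is the perfect fourth.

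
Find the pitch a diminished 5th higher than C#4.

G4

Five letter names up from C: G.
A diminished fifth is 6 semitones; 6 semitones up from C#4 gives G4.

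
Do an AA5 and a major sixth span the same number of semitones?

Yes

A doubly augmented fifth spans 9 semitones, and a major sixth also spans 9 semitones — they're enharmonic.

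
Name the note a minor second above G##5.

Counting two letter names up from G lands on A.
A minor second is 1 semitone; 1 semitone up from G##5 gives A#5.

A#5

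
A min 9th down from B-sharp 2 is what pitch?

The ninth's letter: B down two letter names plus an octave → A.
A minor ninth spans 13 semitones, so from B#2 the target pitch is A##1.

A-double-sharp 1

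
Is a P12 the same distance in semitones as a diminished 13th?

Yes

A perfect twelfth = 19 semitones = a diminished thirteenth; enharmonically equal.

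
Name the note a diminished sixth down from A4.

C##4

Counting six letter names down from A lands on C.
A diminished sixth spans 7 semitones, so from A4 the target pitch is C##4.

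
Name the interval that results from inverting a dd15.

First reduce the compound doubly diminished fifteenth to its simple form, a doubly diminished octave.
Inverted interval numbers add to nine, so an octave pairs with a unison (8 + 1 = 9).
And doubly diminished becomes doubly augmented under inversion, so we get a doubly augmented unison.

AA1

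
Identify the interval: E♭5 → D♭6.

minor seventh

E to D spans seven letter names (E-F-G-A-B-C-D) — that makes it a seventh of some quality.
At 10 semitones, Eb5→Db6 falls one short of a major seventh: minor.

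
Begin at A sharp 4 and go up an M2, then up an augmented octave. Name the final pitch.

B double-sharp 5

A#4 up a major second → B#4 (2 semitones).
An augmented octave up from B#4 is B##5.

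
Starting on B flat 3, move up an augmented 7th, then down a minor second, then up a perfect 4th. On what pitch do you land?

Bb3 up an augmented seventh → A#4 (12 semitones).
Down a minor second from A#4: G##4 (1 semitone down).
G##4 up a perfect fourth → C##5 (5 semitones).

C double-sharp 5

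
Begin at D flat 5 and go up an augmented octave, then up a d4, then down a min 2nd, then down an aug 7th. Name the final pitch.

G double-flat 5

Up an augmented octave from Db5: D6 (13 semitones up).
D6 up a diminished fourth → Gb6 (4 semitones).
A minor second down from Gb6 is F6.
F6 down an augmented seventh → Gbb5 (12 semitones).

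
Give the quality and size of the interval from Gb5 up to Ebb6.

G to E spans six letter names (G-A-B-C-D-E) — that makes it a sixth of some quality.
Gb5 to Ebb6 is 8 semitones, a half step short of the major sixth (9), so this is minor.

m6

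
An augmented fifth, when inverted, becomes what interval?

diminished fourth

Interval numbers invert to sum to nine: 5 + 4 = 9, so a fifth inverts to a fourth.
And augmented becomes diminished under inversion, so we get a diminished fourth.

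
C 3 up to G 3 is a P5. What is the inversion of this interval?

Inverted interval numbers add to nine, so a fifth pairs with a fourth (5 + 4 = 9).
And perfect stays perfect under inversion, so we get a perfect fourth.

P4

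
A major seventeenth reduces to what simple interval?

Subtracting seven from the interval number removes an octave: 17 − 14 = 3.
Quality carries through unchanged, so the simple form is a major third.

major 3rd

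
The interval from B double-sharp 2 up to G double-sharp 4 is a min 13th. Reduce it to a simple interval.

minor sixth

Take out an octave (7 from the number): 13 − 7 = 6.
Quality carries through unchanged, so the simple form is a minor sixth.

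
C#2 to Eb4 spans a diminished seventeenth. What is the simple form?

diminished third

Subtracting seven from the interval number removes an octave: 17 − 14 = 3.
Quality carries through unchanged, so the simple form is a diminished third.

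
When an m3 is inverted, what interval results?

M6

Inverted interval numbers add to nine, so a third pairs with a sixth (3 + 6 = 9).
The quality also flips — minor becomes major — giving a major sixth.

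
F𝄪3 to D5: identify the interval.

diminished thirteenth

F to D spans six letter names (F-G-A-B-C-D), plus an octave: a thirteenth.
The major thirteenth is 21 semitones; here we have 19, two semitones narrower: diminished.
(Equivalently, a compound diminished sixth: a diminished sixth plus an octave.)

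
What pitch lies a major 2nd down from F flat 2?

E double-flat 2

Two letter names down from F: E.
A major second is 2 semitones; 2 semitones down from Fb2 gives Ebb2.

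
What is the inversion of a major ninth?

minor seventh

First reduce the compound major ninth to its simple form, a major second.
The rule of nine gives the new number: 9 − 2 = 7, so a second becomes a seventh.
And major becomes minor under inversion, so we get a minor seventh.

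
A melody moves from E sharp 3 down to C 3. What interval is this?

augmented third

Descending from E#3 to C3 is the same interval as ascending C3 to E#3.
C to E spans three letter names (C-D-E), so the interval is some kind of third.
The major third is 4 semitones; here we have 5, one semitone wider: augmented.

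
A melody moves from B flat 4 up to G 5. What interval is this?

B to G spans six letter names (B-C-D-E-F-G), so the interval is some kind of sixth.
Bb4 to G5 is 9 semitones, matching the major sixth exactly, so the quality is major.

major sixth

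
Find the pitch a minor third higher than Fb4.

Abb4

Three letter names up from F: A.
A minor third spans 3 semitones, so from Fb4 the target pitch is Abb4.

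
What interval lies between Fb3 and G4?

augmented ninth

F to G spans two letter names (F-G), plus an octave — that makes it a ninth of some quality.
The major ninth is 14 semitones; here we have 15, one semitone wider: augmented.
(Equivalently, a compound augmented second: an augmented second plus an octave.)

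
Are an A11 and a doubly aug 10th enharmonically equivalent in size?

Yes

An augmented eleventh spans 18 semitones, and a doubly augmented tenth also spans 18 semitones — they're enharmonic.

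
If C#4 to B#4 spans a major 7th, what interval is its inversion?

The rule of nine gives the new number: 9 − 7 = 2, so a seventh becomes a second.
And major becomes minor under inversion, so we get a minor second.

m2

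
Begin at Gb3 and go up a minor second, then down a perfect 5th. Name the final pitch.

Up a minor second from Gb3: Abb3 (1 semitone up).
Down a perfect fifth from Abb3: Dbb3 (7 semitones down).

Dbb3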